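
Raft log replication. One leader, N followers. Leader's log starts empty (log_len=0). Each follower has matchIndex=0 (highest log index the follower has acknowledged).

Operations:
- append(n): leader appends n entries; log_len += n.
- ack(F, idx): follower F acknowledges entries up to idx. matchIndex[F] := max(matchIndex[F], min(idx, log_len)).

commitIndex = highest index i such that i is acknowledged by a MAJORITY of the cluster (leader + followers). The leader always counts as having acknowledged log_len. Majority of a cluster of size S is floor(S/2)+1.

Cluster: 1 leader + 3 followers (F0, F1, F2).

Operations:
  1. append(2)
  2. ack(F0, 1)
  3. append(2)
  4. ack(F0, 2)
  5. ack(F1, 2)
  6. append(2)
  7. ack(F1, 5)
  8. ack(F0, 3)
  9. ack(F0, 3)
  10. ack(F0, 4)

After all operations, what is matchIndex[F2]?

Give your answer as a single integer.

Answer: 0

Derivation:
Op 1: append 2 -> log_len=2
Op 2: F0 acks idx 1 -> match: F0=1 F1=0 F2=0; commitIndex=0
Op 3: append 2 -> log_len=4
Op 4: F0 acks idx 2 -> match: F0=2 F1=0 F2=0; commitIndex=0
Op 5: F1 acks idx 2 -> match: F0=2 F1=2 F2=0; commitIndex=2
Op 6: append 2 -> log_len=6
Op 7: F1 acks idx 5 -> match: F0=2 F1=5 F2=0; commitIndex=2
Op 8: F0 acks idx 3 -> match: F0=3 F1=5 F2=0; commitIndex=3
Op 9: F0 acks idx 3 -> match: F0=3 F1=5 F2=0; commitIndex=3
Op 10: F0 acks idx 4 -> match: F0=4 F1=5 F2=0; commitIndex=4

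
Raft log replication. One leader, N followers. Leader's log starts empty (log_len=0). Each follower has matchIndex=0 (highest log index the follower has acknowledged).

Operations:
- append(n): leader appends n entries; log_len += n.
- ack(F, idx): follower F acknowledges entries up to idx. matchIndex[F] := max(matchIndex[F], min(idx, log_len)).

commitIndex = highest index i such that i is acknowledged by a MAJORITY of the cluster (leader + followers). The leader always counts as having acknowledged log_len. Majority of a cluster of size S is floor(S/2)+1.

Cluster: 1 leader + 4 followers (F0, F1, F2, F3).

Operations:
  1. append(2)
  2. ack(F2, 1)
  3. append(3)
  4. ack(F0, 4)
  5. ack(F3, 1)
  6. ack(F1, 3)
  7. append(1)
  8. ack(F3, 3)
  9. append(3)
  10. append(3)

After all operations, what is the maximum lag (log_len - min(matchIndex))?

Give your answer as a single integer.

Answer: 11

Derivation:
Op 1: append 2 -> log_len=2
Op 2: F2 acks idx 1 -> match: F0=0 F1=0 F2=1 F3=0; commitIndex=0
Op 3: append 3 -> log_len=5
Op 4: F0 acks idx 4 -> match: F0=4 F1=0 F2=1 F3=0; commitIndex=1
Op 5: F3 acks idx 1 -> match: F0=4 F1=0 F2=1 F3=1; commitIndex=1
Op 6: F1 acks idx 3 -> match: F0=4 F1=3 F2=1 F3=1; commitIndex=3
Op 7: append 1 -> log_len=6
Op 8: F3 acks idx 3 -> match: F0=4 F1=3 F2=1 F3=3; commitIndex=3
Op 9: append 3 -> log_len=9
Op 10: append 3 -> log_len=12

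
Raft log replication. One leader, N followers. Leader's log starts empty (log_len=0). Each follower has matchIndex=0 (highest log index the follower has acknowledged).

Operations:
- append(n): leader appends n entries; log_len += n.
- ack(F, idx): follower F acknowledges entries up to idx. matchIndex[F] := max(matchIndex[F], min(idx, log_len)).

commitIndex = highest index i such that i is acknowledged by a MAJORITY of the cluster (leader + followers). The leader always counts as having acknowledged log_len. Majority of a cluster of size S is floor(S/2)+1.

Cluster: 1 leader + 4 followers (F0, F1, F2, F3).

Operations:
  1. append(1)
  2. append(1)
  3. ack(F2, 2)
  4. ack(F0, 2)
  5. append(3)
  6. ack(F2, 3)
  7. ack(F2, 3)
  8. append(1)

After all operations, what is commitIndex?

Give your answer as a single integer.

Op 1: append 1 -> log_len=1
Op 2: append 1 -> log_len=2
Op 3: F2 acks idx 2 -> match: F0=0 F1=0 F2=2 F3=0; commitIndex=0
Op 4: F0 acks idx 2 -> match: F0=2 F1=0 F2=2 F3=0; commitIndex=2
Op 5: append 3 -> log_len=5
Op 6: F2 acks idx 3 -> match: F0=2 F1=0 F2=3 F3=0; commitIndex=2
Op 7: F2 acks idx 3 -> match: F0=2 F1=0 F2=3 F3=0; commitIndex=2
Op 8: append 1 -> log_len=6

Answer: 2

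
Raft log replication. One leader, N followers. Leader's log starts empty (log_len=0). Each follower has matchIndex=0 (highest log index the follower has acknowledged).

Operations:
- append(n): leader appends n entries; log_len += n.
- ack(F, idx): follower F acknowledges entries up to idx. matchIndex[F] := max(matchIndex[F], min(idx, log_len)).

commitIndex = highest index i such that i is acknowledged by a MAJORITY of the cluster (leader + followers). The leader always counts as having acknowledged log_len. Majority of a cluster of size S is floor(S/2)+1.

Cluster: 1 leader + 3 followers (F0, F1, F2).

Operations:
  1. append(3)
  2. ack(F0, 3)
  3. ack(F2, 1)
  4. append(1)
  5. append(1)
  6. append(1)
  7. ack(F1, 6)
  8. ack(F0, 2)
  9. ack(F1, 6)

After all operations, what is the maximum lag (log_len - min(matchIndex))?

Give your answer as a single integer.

Answer: 5

Derivation:
Op 1: append 3 -> log_len=3
Op 2: F0 acks idx 3 -> match: F0=3 F1=0 F2=0; commitIndex=0
Op 3: F2 acks idx 1 -> match: F0=3 F1=0 F2=1; commitIndex=1
Op 4: append 1 -> log_len=4
Op 5: append 1 -> log_len=5
Op 6: append 1 -> log_len=6
Op 7: F1 acks idx 6 -> match: F0=3 F1=6 F2=1; commitIndex=3
Op 8: F0 acks idx 2 -> match: F0=3 F1=6 F2=1; commitIndex=3
Op 9: F1 acks idx 6 -> match: F0=3 F1=6 F2=1; commitIndex=3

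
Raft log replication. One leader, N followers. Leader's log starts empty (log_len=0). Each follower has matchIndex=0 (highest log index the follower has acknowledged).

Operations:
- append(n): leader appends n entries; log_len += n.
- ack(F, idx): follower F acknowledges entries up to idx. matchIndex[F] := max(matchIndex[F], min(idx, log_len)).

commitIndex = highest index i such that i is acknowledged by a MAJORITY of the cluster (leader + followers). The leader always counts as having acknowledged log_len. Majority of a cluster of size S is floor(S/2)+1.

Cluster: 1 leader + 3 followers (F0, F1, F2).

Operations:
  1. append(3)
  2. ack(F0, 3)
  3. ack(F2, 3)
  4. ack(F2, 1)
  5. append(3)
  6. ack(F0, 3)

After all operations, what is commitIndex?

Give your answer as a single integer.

Answer: 3

Derivation:
Op 1: append 3 -> log_len=3
Op 2: F0 acks idx 3 -> match: F0=3 F1=0 F2=0; commitIndex=0
Op 3: F2 acks idx 3 -> match: F0=3 F1=0 F2=3; commitIndex=3
Op 4: F2 acks idx 1 -> match: F0=3 F1=0 F2=3; commitIndex=3
Op 5: append 3 -> log_len=6
Op 6: F0 acks idx 3 -> match: F0=3 F1=0 F2=3; commitIndex=3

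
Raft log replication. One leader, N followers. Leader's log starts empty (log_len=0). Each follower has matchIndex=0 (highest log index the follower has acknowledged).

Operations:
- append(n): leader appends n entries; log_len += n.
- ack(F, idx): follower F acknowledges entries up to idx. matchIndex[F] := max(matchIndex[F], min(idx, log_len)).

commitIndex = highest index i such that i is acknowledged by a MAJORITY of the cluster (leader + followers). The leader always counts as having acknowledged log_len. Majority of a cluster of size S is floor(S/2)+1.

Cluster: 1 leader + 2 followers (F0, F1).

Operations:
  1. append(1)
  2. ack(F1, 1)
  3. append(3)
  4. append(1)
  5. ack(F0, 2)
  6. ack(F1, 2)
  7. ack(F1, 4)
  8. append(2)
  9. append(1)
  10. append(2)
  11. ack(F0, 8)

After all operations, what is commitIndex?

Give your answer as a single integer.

Op 1: append 1 -> log_len=1
Op 2: F1 acks idx 1 -> match: F0=0 F1=1; commitIndex=1
Op 3: append 3 -> log_len=4
Op 4: append 1 -> log_len=5
Op 5: F0 acks idx 2 -> match: F0=2 F1=1; commitIndex=2
Op 6: F1 acks idx 2 -> match: F0=2 F1=2; commitIndex=2
Op 7: F1 acks idx 4 -> match: F0=2 F1=4; commitIndex=4
Op 8: append 2 -> log_len=7
Op 9: append 1 -> log_len=8
Op 10: append 2 -> log_len=10
Op 11: F0 acks idx 8 -> match: F0=8 F1=4; commitIndex=8

Answer: 8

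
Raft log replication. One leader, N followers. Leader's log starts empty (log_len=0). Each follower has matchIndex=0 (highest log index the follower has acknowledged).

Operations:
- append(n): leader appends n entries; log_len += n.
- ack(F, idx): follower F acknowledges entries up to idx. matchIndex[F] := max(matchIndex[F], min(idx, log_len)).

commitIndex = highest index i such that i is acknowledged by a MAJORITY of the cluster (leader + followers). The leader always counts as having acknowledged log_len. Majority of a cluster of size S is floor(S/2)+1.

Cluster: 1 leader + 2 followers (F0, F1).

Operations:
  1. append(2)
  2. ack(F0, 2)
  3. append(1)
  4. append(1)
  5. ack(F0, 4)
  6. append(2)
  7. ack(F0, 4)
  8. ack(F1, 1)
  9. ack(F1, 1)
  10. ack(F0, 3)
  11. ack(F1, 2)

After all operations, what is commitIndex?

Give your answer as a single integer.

Op 1: append 2 -> log_len=2
Op 2: F0 acks idx 2 -> match: F0=2 F1=0; commitIndex=2
Op 3: append 1 -> log_len=3
Op 4: append 1 -> log_len=4
Op 5: F0 acks idx 4 -> match: F0=4 F1=0; commitIndex=4
Op 6: append 2 -> log_len=6
Op 7: F0 acks idx 4 -> match: F0=4 F1=0; commitIndex=4
Op 8: F1 acks idx 1 -> match: F0=4 F1=1; commitIndex=4
Op 9: F1 acks idx 1 -> match: F0=4 F1=1; commitIndex=4
Op 10: F0 acks idx 3 -> match: F0=4 F1=1; commitIndex=4
Op 11: F1 acks idx 2 -> match: F0=4 F1=2; commitIndex=4

Answer: 4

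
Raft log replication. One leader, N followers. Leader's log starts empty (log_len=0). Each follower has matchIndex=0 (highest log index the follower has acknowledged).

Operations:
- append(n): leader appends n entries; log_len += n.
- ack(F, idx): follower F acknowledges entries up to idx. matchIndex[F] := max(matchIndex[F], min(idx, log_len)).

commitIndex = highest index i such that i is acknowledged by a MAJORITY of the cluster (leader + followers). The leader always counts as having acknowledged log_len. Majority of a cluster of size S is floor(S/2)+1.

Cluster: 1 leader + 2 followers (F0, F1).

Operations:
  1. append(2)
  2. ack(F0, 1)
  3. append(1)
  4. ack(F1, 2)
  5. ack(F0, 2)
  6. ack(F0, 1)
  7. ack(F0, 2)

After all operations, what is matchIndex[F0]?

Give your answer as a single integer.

Answer: 2

Derivation:
Op 1: append 2 -> log_len=2
Op 2: F0 acks idx 1 -> match: F0=1 F1=0; commitIndex=1
Op 3: append 1 -> log_len=3
Op 4: F1 acks idx 2 -> match: F0=1 F1=2; commitIndex=2
Op 5: F0 acks idx 2 -> match: F0=2 F1=2; commitIndex=2
Op 6: F0 acks idx 1 -> match: F0=2 F1=2; commitIndex=2
Op 7: F0 acks idx 2 -> match: F0=2 F1=2; commitIndex=2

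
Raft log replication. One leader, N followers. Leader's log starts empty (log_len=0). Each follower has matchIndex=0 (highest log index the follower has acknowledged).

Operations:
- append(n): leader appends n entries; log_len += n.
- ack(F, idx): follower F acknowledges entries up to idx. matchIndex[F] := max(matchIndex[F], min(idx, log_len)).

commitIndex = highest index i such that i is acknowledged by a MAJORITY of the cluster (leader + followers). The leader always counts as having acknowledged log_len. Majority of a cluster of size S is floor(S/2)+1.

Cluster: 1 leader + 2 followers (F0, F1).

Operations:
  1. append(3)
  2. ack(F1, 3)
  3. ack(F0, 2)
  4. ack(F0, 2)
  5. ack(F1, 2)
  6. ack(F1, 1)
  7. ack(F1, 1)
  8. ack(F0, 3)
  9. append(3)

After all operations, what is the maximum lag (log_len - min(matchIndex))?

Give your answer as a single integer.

Op 1: append 3 -> log_len=3
Op 2: F1 acks idx 3 -> match: F0=0 F1=3; commitIndex=3
Op 3: F0 acks idx 2 -> match: F0=2 F1=3; commitIndex=3
Op 4: F0 acks idx 2 -> match: F0=2 F1=3; commitIndex=3
Op 5: F1 acks idx 2 -> match: F0=2 F1=3; commitIndex=3
Op 6: F1 acks idx 1 -> match: F0=2 F1=3; commitIndex=3
Op 7: F1 acks idx 1 -> match: F0=2 F1=3; commitIndex=3
Op 8: F0 acks idx 3 -> match: F0=3 F1=3; commitIndex=3
Op 9: append 3 -> log_len=6

Answer: 3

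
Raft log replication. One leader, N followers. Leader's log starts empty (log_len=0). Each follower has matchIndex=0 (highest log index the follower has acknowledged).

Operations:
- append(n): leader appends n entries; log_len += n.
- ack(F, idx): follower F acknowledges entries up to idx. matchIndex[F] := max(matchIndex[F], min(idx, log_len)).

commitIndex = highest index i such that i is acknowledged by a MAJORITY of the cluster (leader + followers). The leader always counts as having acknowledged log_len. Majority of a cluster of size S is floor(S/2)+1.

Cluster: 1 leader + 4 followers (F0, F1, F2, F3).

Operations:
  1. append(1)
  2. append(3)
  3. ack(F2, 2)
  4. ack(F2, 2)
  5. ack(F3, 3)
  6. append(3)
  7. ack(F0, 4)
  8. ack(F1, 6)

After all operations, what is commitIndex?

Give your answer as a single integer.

Op 1: append 1 -> log_len=1
Op 2: append 3 -> log_len=4
Op 3: F2 acks idx 2 -> match: F0=0 F1=0 F2=2 F3=0; commitIndex=0
Op 4: F2 acks idx 2 -> match: F0=0 F1=0 F2=2 F3=0; commitIndex=0
Op 5: F3 acks idx 3 -> match: F0=0 F1=0 F2=2 F3=3; commitIndex=2
Op 6: append 3 -> log_len=7
Op 7: F0 acks idx 4 -> match: F0=4 F1=0 F2=2 F3=3; commitIndex=3
Op 8: F1 acks idx 6 -> match: F0=4 F1=6 F2=2 F3=3; commitIndex=4

Answer: 4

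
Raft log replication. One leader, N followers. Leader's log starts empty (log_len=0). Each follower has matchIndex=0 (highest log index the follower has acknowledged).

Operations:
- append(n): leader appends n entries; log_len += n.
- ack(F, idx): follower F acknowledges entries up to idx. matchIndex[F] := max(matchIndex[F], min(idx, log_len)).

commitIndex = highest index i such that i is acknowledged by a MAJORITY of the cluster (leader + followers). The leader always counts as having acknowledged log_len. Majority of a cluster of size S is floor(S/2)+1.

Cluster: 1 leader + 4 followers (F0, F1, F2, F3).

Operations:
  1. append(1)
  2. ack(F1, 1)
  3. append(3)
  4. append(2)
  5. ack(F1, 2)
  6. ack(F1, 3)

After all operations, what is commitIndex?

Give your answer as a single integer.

Answer: 0

Derivation:
Op 1: append 1 -> log_len=1
Op 2: F1 acks idx 1 -> match: F0=0 F1=1 F2=0 F3=0; commitIndex=0
Op 3: append 3 -> log_len=4
Op 4: append 2 -> log_len=6
Op 5: F1 acks idx 2 -> match: F0=0 F1=2 F2=0 F3=0; commitIndex=0
Op 6: F1 acks idx 3 -> match: F0=0 F1=3 F2=0 F3=0; commitIndex=0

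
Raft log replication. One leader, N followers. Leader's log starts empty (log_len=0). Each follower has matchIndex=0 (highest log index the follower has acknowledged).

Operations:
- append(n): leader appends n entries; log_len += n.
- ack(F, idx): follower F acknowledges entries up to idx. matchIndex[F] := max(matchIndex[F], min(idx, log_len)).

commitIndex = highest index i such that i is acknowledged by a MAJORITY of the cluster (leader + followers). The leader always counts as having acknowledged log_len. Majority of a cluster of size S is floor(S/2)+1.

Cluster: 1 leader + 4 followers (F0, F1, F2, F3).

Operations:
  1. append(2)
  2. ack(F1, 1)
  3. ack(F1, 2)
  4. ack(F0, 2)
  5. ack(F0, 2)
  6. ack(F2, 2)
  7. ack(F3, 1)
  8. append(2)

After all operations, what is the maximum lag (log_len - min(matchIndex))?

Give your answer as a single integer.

Op 1: append 2 -> log_len=2
Op 2: F1 acks idx 1 -> match: F0=0 F1=1 F2=0 F3=0; commitIndex=0
Op 3: F1 acks idx 2 -> match: F0=0 F1=2 F2=0 F3=0; commitIndex=0
Op 4: F0 acks idx 2 -> match: F0=2 F1=2 F2=0 F3=0; commitIndex=2
Op 5: F0 acks idx 2 -> match: F0=2 F1=2 F2=0 F3=0; commitIndex=2
Op 6: F2 acks idx 2 -> match: F0=2 F1=2 F2=2 F3=0; commitIndex=2
Op 7: F3 acks idx 1 -> match: F0=2 F1=2 F2=2 F3=1; commitIndex=2
Op 8: append 2 -> log_len=4

Answer: 3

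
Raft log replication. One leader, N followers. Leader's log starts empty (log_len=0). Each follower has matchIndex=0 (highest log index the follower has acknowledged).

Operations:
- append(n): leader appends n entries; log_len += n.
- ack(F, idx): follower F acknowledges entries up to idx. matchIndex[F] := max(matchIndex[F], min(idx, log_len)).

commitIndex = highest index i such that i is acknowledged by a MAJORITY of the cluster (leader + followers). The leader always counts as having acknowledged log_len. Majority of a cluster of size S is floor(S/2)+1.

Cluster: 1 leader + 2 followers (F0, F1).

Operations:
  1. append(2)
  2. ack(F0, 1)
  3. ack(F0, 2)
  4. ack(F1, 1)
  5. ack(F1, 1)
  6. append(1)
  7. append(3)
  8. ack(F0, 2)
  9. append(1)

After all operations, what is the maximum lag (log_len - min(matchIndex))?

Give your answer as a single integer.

Op 1: append 2 -> log_len=2
Op 2: F0 acks idx 1 -> match: F0=1 F1=0; commitIndex=1
Op 3: F0 acks idx 2 -> match: F0=2 F1=0; commitIndex=2
Op 4: F1 acks idx 1 -> match: F0=2 F1=1; commitIndex=2
Op 5: F1 acks idx 1 -> match: F0=2 F1=1; commitIndex=2
Op 6: append 1 -> log_len=3
Op 7: append 3 -> log_len=6
Op 8: F0 acks idx 2 -> match: F0=2 F1=1; commitIndex=2
Op 9: append 1 -> log_len=7

Answer: 6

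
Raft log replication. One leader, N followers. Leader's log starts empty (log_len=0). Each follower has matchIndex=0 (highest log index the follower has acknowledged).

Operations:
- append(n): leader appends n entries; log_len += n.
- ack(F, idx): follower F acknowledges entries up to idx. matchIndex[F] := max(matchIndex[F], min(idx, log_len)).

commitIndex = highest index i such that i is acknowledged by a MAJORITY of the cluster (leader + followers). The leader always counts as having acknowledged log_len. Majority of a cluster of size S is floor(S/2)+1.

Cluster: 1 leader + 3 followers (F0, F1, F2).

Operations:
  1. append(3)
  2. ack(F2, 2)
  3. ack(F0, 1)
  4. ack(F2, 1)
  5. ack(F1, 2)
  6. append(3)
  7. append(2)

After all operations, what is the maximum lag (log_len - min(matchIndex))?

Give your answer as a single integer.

Answer: 7

Derivation:
Op 1: append 3 -> log_len=3
Op 2: F2 acks idx 2 -> match: F0=0 F1=0 F2=2; commitIndex=0
Op 3: F0 acks idx 1 -> match: F0=1 F1=0 F2=2; commitIndex=1
Op 4: F2 acks idx 1 -> match: F0=1 F1=0 F2=2; commitIndex=1
Op 5: F1 acks idx 2 -> match: F0=1 F1=2 F2=2; commitIndex=2
Op 6: append 3 -> log_len=6
Op 7: append 2 -> log_len=8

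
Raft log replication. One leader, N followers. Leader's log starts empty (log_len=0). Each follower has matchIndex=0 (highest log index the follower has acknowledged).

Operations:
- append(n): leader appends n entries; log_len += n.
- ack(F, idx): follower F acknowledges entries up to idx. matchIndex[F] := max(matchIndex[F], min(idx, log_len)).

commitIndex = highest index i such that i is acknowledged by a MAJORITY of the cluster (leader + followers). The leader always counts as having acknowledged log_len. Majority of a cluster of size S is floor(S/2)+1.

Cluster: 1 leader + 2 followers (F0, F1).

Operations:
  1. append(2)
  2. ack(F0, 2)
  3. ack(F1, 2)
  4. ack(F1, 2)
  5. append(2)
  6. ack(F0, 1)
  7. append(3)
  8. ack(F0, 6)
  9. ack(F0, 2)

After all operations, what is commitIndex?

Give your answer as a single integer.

Op 1: append 2 -> log_len=2
Op 2: F0 acks idx 2 -> match: F0=2 F1=0; commitIndex=2
Op 3: F1 acks idx 2 -> match: F0=2 F1=2; commitIndex=2
Op 4: F1 acks idx 2 -> match: F0=2 F1=2; commitIndex=2
Op 5: append 2 -> log_len=4
Op 6: F0 acks idx 1 -> match: F0=2 F1=2; commitIndex=2
Op 7: append 3 -> log_len=7
Op 8: F0 acks idx 6 -> match: F0=6 F1=2; commitIndex=6
Op 9: F0 acks idx 2 -> match: F0=6 F1=2; commitIndex=6

Answer: 6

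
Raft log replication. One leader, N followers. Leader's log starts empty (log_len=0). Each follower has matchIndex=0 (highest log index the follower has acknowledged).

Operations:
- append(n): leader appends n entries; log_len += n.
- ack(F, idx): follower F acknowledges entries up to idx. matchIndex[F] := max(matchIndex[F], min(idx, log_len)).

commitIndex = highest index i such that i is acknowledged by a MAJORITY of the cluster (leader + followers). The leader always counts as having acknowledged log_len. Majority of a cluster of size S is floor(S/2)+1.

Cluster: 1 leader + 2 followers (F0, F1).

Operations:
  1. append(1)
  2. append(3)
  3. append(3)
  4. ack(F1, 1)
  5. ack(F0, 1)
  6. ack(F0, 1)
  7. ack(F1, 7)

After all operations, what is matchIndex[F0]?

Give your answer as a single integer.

Op 1: append 1 -> log_len=1
Op 2: append 3 -> log_len=4
Op 3: append 3 -> log_len=7
Op 4: F1 acks idx 1 -> match: F0=0 F1=1; commitIndex=1
Op 5: F0 acks idx 1 -> match: F0=1 F1=1; commitIndex=1
Op 6: F0 acks idx 1 -> match: F0=1 F1=1; commitIndex=1
Op 7: F1 acks idx 7 -> match: F0=1 F1=7; commitIndex=7

Answer: 1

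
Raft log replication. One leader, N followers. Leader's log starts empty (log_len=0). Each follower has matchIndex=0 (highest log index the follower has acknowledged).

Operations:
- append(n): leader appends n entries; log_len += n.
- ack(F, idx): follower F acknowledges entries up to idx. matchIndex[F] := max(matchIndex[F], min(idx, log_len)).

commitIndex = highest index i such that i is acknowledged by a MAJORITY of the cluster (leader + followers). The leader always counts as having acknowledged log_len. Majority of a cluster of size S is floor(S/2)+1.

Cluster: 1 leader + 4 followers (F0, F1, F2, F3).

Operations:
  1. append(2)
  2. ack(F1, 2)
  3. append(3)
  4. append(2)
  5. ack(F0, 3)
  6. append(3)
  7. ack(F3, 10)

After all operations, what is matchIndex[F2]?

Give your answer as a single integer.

Op 1: append 2 -> log_len=2
Op 2: F1 acks idx 2 -> match: F0=0 F1=2 F2=0 F3=0; commitIndex=0
Op 3: append 3 -> log_len=5
Op 4: append 2 -> log_len=7
Op 5: F0 acks idx 3 -> match: F0=3 F1=2 F2=0 F3=0; commitIndex=2
Op 6: append 3 -> log_len=10
Op 7: F3 acks idx 10 -> match: F0=3 F1=2 F2=0 F3=10; commitIndex=3

Answer: 0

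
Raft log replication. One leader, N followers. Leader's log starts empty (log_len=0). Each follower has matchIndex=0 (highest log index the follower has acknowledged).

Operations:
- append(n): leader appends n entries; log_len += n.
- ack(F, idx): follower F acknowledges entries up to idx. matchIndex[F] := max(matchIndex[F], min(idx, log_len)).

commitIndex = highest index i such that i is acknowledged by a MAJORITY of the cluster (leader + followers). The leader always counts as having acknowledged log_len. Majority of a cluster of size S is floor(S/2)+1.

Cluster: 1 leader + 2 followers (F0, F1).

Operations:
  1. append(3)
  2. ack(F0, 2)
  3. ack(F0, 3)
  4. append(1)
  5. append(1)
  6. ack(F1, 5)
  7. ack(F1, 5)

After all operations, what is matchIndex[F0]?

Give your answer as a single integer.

Op 1: append 3 -> log_len=3
Op 2: F0 acks idx 2 -> match: F0=2 F1=0; commitIndex=2
Op 3: F0 acks idx 3 -> match: F0=3 F1=0; commitIndex=3
Op 4: append 1 -> log_len=4
Op 5: append 1 -> log_len=5
Op 6: F1 acks idx 5 -> match: F0=3 F1=5; commitIndex=5
Op 7: F1 acks idx 5 -> match: F0=3 F1=5; commitIndex=5

Answer: 3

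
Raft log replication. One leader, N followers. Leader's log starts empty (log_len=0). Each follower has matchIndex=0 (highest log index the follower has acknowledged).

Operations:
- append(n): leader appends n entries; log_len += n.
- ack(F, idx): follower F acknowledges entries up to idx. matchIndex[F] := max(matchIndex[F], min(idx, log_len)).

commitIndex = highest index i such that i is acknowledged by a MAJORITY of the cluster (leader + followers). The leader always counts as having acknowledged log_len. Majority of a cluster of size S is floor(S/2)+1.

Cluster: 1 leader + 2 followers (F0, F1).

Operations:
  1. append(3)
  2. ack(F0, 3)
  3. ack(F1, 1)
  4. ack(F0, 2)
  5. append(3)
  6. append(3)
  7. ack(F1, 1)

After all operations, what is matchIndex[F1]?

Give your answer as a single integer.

Op 1: append 3 -> log_len=3
Op 2: F0 acks idx 3 -> match: F0=3 F1=0; commitIndex=3
Op 3: F1 acks idx 1 -> match: F0=3 F1=1; commitIndex=3
Op 4: F0 acks idx 2 -> match: F0=3 F1=1; commitIndex=3
Op 5: append 3 -> log_len=6
Op 6: append 3 -> log_len=9
Op 7: F1 acks idx 1 -> match: F0=3 F1=1; commitIndex=3

Answer: 1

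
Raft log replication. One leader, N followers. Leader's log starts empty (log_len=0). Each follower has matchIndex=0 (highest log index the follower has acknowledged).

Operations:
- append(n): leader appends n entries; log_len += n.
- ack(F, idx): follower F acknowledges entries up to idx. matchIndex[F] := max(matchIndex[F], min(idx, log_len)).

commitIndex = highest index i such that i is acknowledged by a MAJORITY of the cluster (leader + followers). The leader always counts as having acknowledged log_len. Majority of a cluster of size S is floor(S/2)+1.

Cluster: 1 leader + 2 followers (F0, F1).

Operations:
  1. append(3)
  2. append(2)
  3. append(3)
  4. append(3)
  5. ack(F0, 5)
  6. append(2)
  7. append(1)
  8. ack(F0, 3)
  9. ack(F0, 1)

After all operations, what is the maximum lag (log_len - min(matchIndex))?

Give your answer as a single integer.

Answer: 14

Derivation:
Op 1: append 3 -> log_len=3
Op 2: append 2 -> log_len=5
Op 3: append 3 -> log_len=8
Op 4: append 3 -> log_len=11
Op 5: F0 acks idx 5 -> match: F0=5 F1=0; commitIndex=5
Op 6: append 2 -> log_len=13
Op 7: append 1 -> log_len=14
Op 8: F0 acks idx 3 -> match: F0=5 F1=0; commitIndex=5
Op 9: F0 acks idx 1 -> match: F0=5 F1=0; commitIndex=5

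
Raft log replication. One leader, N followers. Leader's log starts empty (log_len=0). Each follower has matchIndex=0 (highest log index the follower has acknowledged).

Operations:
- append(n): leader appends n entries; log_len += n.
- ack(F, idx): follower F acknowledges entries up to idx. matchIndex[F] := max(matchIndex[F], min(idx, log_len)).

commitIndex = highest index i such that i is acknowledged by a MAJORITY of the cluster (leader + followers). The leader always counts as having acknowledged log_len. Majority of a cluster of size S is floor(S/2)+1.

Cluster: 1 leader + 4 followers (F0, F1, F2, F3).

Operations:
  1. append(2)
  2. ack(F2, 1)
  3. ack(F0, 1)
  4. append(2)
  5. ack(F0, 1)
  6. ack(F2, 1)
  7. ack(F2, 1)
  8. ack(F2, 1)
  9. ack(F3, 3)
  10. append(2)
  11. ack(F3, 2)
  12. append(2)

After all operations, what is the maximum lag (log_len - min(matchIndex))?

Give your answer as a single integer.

Op 1: append 2 -> log_len=2
Op 2: F2 acks idx 1 -> match: F0=0 F1=0 F2=1 F3=0; commitIndex=0
Op 3: F0 acks idx 1 -> match: F0=1 F1=0 F2=1 F3=0; commitIndex=1
Op 4: append 2 -> log_len=4
Op 5: F0 acks idx 1 -> match: F0=1 F1=0 F2=1 F3=0; commitIndex=1
Op 6: F2 acks idx 1 -> match: F0=1 F1=0 F2=1 F3=0; commitIndex=1
Op 7: F2 acks idx 1 -> match: F0=1 F1=0 F2=1 F3=0; commitIndex=1
Op 8: F2 acks idx 1 -> match: F0=1 F1=0 F2=1 F3=0; commitIndex=1
Op 9: F3 acks idx 3 -> match: F0=1 F1=0 F2=1 F3=3; commitIndex=1
Op 10: append 2 -> log_len=6
Op 11: F3 acks idx 2 -> match: F0=1 F1=0 F2=1 F3=3; commitIndex=1
Op 12: append 2 -> log_len=8

Answer: 8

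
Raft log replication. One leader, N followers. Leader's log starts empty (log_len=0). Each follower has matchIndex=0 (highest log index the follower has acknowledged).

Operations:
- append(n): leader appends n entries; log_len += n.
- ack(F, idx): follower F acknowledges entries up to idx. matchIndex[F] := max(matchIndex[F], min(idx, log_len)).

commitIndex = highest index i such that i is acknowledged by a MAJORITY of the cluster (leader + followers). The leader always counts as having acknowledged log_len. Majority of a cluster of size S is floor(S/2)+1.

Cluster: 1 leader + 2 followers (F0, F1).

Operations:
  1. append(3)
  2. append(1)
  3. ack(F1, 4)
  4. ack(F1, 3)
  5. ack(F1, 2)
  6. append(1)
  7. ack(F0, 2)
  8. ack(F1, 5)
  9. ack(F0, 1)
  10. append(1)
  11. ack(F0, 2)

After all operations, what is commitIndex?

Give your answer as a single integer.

Answer: 5

Derivation:
Op 1: append 3 -> log_len=3
Op 2: append 1 -> log_len=4
Op 3: F1 acks idx 4 -> match: F0=0 F1=4; commitIndex=4
Op 4: F1 acks idx 3 -> match: F0=0 F1=4; commitIndex=4
Op 5: F1 acks idx 2 -> match: F0=0 F1=4; commitIndex=4
Op 6: append 1 -> log_len=5
Op 7: F0 acks idx 2 -> match: F0=2 F1=4; commitIndex=4
Op 8: F1 acks idx 5 -> match: F0=2 F1=5; commitIndex=5
Op 9: F0 acks idx 1 -> match: F0=2 F1=5; commitIndex=5
Op 10: append 1 -> log_len=6
Op 11: F0 acks idx 2 -> match: F0=2 F1=5; commitIndex=5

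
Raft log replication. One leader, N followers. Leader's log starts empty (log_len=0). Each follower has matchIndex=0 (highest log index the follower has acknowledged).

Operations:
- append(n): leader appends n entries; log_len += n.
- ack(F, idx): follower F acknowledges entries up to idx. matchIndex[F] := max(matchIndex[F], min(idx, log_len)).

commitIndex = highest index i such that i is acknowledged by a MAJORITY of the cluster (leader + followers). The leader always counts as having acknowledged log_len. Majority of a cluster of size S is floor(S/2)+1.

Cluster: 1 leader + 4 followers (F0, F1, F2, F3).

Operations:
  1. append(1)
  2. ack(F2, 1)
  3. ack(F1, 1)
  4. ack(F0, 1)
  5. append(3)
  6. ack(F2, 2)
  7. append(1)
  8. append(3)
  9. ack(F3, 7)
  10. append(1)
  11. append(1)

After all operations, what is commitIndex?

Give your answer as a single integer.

Op 1: append 1 -> log_len=1
Op 2: F2 acks idx 1 -> match: F0=0 F1=0 F2=1 F3=0; commitIndex=0
Op 3: F1 acks idx 1 -> match: F0=0 F1=1 F2=1 F3=0; commitIndex=1
Op 4: F0 acks idx 1 -> match: F0=1 F1=1 F2=1 F3=0; commitIndex=1
Op 5: append 3 -> log_len=4
Op 6: F2 acks idx 2 -> match: F0=1 F1=1 F2=2 F3=0; commitIndex=1
Op 7: append 1 -> log_len=5
Op 8: append 3 -> log_len=8
Op 9: F3 acks idx 7 -> match: F0=1 F1=1 F2=2 F3=7; commitIndex=2
Op 10: append 1 -> log_len=9
Op 11: append 1 -> log_len=10

Answer: 2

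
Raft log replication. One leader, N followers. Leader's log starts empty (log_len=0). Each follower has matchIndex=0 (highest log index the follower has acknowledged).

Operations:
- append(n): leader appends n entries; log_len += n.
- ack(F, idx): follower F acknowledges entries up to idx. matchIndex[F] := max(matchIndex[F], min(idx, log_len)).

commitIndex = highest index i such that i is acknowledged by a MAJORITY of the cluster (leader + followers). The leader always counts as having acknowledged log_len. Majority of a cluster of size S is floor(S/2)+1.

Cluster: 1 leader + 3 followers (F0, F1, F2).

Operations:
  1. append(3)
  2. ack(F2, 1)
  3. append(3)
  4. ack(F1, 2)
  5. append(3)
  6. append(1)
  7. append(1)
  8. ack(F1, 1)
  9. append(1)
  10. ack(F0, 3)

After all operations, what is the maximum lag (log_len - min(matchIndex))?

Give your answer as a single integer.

Op 1: append 3 -> log_len=3
Op 2: F2 acks idx 1 -> match: F0=0 F1=0 F2=1; commitIndex=0
Op 3: append 3 -> log_len=6
Op 4: F1 acks idx 2 -> match: F0=0 F1=2 F2=1; commitIndex=1
Op 5: append 3 -> log_len=9
Op 6: append 1 -> log_len=10
Op 7: append 1 -> log_len=11
Op 8: F1 acks idx 1 -> match: F0=0 F1=2 F2=1; commitIndex=1
Op 9: append 1 -> log_len=12
Op 10: F0 acks idx 3 -> match: F0=3 F1=2 F2=1; commitIndex=2

Answer: 11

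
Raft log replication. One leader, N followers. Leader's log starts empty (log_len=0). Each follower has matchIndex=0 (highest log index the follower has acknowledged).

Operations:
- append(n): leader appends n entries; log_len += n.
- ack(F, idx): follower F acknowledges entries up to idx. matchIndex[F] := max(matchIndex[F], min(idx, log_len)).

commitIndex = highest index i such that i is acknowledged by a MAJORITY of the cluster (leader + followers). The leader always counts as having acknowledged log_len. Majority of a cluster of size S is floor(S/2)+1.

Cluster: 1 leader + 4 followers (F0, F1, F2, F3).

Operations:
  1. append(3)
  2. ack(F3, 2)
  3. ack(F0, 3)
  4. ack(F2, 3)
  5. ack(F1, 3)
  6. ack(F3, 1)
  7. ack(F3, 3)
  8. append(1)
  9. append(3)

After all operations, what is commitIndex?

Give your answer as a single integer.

Op 1: append 3 -> log_len=3
Op 2: F3 acks idx 2 -> match: F0=0 F1=0 F2=0 F3=2; commitIndex=0
Op 3: F0 acks idx 3 -> match: F0=3 F1=0 F2=0 F3=2; commitIndex=2
Op 4: F2 acks idx 3 -> match: F0=3 F1=0 F2=3 F3=2; commitIndex=3
Op 5: F1 acks idx 3 -> match: F0=3 F1=3 F2=3 F3=2; commitIndex=3
Op 6: F3 acks idx 1 -> match: F0=3 F1=3 F2=3 F3=2; commitIndex=3
Op 7: F3 acks idx 3 -> match: F0=3 F1=3 F2=3 F3=3; commitIndex=3
Op 8: append 1 -> log_len=4
Op 9: append 3 -> log_len=7

Answer: 3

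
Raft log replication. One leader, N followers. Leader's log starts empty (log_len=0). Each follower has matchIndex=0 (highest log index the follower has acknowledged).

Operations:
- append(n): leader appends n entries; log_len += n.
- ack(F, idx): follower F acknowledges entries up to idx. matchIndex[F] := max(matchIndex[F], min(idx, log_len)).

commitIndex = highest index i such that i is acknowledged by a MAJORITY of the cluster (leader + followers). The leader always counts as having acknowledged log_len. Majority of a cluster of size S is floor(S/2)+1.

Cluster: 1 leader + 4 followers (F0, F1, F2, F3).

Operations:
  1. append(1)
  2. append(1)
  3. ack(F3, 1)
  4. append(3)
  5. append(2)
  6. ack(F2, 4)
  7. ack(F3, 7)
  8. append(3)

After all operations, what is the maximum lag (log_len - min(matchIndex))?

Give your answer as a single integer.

Answer: 10

Derivation:
Op 1: append 1 -> log_len=1
Op 2: append 1 -> log_len=2
Op 3: F3 acks idx 1 -> match: F0=0 F1=0 F2=0 F3=1; commitIndex=0
Op 4: append 3 -> log_len=5
Op 5: append 2 -> log_len=7
Op 6: F2 acks idx 4 -> match: F0=0 F1=0 F2=4 F3=1; commitIndex=1
Op 7: F3 acks idx 7 -> match: F0=0 F1=0 F2=4 F3=7; commitIndex=4
Op 8: append 3 -> log_len=10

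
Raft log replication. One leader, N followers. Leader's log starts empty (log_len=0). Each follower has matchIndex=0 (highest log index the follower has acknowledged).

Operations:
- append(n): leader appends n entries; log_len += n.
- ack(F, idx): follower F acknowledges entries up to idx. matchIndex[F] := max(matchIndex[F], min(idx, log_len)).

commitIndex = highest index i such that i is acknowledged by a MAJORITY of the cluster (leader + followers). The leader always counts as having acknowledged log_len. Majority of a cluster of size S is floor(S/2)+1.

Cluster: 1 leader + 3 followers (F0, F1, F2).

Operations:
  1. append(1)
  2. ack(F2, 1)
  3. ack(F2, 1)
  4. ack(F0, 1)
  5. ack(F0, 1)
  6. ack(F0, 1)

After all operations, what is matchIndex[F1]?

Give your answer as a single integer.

Op 1: append 1 -> log_len=1
Op 2: F2 acks idx 1 -> match: F0=0 F1=0 F2=1; commitIndex=0
Op 3: F2 acks idx 1 -> match: F0=0 F1=0 F2=1; commitIndex=0
Op 4: F0 acks idx 1 -> match: F0=1 F1=0 F2=1; commitIndex=1
Op 5: F0 acks idx 1 -> match: F0=1 F1=0 F2=1; commitIndex=1
Op 6: F0 acks idx 1 -> match: F0=1 F1=0 F2=1; commitIndex=1

Answer: 0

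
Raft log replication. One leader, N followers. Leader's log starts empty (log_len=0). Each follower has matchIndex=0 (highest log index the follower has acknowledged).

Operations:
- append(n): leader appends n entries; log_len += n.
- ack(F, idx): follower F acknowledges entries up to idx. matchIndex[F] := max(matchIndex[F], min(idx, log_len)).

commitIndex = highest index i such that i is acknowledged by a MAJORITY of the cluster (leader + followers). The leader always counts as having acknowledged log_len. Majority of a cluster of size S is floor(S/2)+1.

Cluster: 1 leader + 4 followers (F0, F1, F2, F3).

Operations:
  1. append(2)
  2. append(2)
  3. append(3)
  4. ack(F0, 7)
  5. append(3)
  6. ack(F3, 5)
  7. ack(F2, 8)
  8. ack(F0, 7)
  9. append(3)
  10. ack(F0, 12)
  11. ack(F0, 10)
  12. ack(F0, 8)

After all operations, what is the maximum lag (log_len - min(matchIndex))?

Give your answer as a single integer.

Op 1: append 2 -> log_len=2
Op 2: append 2 -> log_len=4
Op 3: append 3 -> log_len=7
Op 4: F0 acks idx 7 -> match: F0=7 F1=0 F2=0 F3=0; commitIndex=0
Op 5: append 3 -> log_len=10
Op 6: F3 acks idx 5 -> match: F0=7 F1=0 F2=0 F3=5; commitIndex=5
Op 7: F2 acks idx 8 -> match: F0=7 F1=0 F2=8 F3=5; commitIndex=7
Op 8: F0 acks idx 7 -> match: F0=7 F1=0 F2=8 F3=5; commitIndex=7
Op 9: append 3 -> log_len=13
Op 10: F0 acks idx 12 -> match: F0=12 F1=0 F2=8 F3=5; commitIndex=8
Op 11: F0 acks idx 10 -> match: F0=12 F1=0 F2=8 F3=5; commitIndex=8
Op 12: F0 acks idx 8 -> match: F0=12 F1=0 F2=8 F3=5; commitIndex=8

Answer: 13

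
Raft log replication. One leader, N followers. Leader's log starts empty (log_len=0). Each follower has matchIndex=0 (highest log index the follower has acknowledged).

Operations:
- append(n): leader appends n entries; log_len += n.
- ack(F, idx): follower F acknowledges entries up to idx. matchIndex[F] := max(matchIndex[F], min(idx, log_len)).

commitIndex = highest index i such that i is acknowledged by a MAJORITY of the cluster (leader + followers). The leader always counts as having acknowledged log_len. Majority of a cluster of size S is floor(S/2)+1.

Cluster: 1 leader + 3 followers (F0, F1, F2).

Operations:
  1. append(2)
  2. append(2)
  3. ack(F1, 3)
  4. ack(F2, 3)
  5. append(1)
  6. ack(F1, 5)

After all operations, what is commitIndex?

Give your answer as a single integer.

Op 1: append 2 -> log_len=2
Op 2: append 2 -> log_len=4
Op 3: F1 acks idx 3 -> match: F0=0 F1=3 F2=0; commitIndex=0
Op 4: F2 acks idx 3 -> match: F0=0 F1=3 F2=3; commitIndex=3
Op 5: append 1 -> log_len=5
Op 6: F1 acks idx 5 -> match: F0=0 F1=5 F2=3; commitIndex=3

Answer: 3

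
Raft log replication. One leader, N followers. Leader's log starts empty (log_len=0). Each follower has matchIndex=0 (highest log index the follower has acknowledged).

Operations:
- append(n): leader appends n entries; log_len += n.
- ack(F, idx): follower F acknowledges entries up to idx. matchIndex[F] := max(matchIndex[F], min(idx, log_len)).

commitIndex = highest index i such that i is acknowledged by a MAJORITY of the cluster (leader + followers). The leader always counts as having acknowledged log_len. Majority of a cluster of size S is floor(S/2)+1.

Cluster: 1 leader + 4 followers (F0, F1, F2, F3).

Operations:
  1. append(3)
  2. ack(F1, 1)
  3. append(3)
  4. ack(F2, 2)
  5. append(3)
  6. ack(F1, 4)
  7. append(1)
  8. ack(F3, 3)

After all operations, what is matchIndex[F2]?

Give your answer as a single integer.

Op 1: append 3 -> log_len=3
Op 2: F1 acks idx 1 -> match: F0=0 F1=1 F2=0 F3=0; commitIndex=0
Op 3: append 3 -> log_len=6
Op 4: F2 acks idx 2 -> match: F0=0 F1=1 F2=2 F3=0; commitIndex=1
Op 5: append 3 -> log_len=9
Op 6: F1 acks idx 4 -> match: F0=0 F1=4 F2=2 F3=0; commitIndex=2
Op 7: append 1 -> log_len=10
Op 8: F3 acks idx 3 -> match: F0=0 F1=4 F2=2 F3=3; commitIndex=3

Answer: 2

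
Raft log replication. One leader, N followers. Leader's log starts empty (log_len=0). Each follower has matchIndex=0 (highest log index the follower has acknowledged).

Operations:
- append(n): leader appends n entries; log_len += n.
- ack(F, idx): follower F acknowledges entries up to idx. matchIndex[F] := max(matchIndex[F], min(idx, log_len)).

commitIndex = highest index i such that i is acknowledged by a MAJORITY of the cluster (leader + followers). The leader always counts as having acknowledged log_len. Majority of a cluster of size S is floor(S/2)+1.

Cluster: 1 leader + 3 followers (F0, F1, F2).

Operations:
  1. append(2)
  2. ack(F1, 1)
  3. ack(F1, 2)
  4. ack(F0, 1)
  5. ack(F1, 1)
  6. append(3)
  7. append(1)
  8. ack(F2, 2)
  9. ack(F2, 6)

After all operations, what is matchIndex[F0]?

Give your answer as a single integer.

Op 1: append 2 -> log_len=2
Op 2: F1 acks idx 1 -> match: F0=0 F1=1 F2=0; commitIndex=0
Op 3: F1 acks idx 2 -> match: F0=0 F1=2 F2=0; commitIndex=0
Op 4: F0 acks idx 1 -> match: F0=1 F1=2 F2=0; commitIndex=1
Op 5: F1 acks idx 1 -> match: F0=1 F1=2 F2=0; commitIndex=1
Op 6: append 3 -> log_len=5
Op 7: append 1 -> log_len=6
Op 8: F2 acks idx 2 -> match: F0=1 F1=2 F2=2; commitIndex=2
Op 9: F2 acks idx 6 -> match: F0=1 F1=2 F2=6; commitIndex=2

Answer: 1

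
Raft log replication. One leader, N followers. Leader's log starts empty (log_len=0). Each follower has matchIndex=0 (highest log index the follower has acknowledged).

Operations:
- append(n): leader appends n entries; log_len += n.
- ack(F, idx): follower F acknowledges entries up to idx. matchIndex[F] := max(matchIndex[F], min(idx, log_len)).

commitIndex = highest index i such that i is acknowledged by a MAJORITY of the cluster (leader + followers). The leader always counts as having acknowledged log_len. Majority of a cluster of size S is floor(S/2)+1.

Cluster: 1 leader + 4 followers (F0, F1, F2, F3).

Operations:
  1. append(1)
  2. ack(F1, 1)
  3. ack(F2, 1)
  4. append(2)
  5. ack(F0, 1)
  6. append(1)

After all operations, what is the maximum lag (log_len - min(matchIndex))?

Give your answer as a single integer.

Op 1: append 1 -> log_len=1
Op 2: F1 acks idx 1 -> match: F0=0 F1=1 F2=0 F3=0; commitIndex=0
Op 3: F2 acks idx 1 -> match: F0=0 F1=1 F2=1 F3=0; commitIndex=1
Op 4: append 2 -> log_len=3
Op 5: F0 acks idx 1 -> match: F0=1 F1=1 F2=1 F3=0; commitIndex=1
Op 6: append 1 -> log_len=4

Answer: 4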